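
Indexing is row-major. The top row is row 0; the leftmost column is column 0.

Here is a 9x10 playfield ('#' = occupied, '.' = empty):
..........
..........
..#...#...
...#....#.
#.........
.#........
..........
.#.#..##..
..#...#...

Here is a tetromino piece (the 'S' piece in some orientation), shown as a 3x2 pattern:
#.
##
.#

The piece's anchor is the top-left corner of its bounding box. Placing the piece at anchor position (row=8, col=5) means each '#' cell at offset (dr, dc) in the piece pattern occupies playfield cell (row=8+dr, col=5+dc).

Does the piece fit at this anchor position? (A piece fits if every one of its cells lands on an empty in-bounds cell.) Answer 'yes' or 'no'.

Check each piece cell at anchor (8, 5):
  offset (0,0) -> (8,5): empty -> OK
  offset (1,0) -> (9,5): out of bounds -> FAIL
  offset (1,1) -> (9,6): out of bounds -> FAIL
  offset (2,1) -> (10,6): out of bounds -> FAIL
All cells valid: no

Answer: no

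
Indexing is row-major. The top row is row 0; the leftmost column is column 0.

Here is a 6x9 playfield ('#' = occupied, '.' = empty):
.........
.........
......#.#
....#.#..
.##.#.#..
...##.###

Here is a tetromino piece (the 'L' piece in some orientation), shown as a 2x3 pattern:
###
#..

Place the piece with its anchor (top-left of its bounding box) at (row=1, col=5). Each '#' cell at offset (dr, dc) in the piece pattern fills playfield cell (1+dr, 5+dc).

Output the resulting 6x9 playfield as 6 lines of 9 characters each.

Fill (1+0,5+0) = (1,5)
Fill (1+0,5+1) = (1,6)
Fill (1+0,5+2) = (1,7)
Fill (1+1,5+0) = (2,5)

Answer: .........
.....###.
.....##.#
....#.#..
.##.#.#..
...##.###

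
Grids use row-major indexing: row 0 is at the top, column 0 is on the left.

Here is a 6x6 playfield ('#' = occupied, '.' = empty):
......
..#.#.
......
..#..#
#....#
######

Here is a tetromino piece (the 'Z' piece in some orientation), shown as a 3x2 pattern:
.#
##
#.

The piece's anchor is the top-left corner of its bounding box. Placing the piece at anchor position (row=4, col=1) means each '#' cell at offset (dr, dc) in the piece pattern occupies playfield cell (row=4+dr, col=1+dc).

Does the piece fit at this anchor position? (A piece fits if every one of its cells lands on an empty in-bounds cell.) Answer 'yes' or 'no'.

Answer: no

Derivation:
Check each piece cell at anchor (4, 1):
  offset (0,1) -> (4,2): empty -> OK
  offset (1,0) -> (5,1): occupied ('#') -> FAIL
  offset (1,1) -> (5,2): occupied ('#') -> FAIL
  offset (2,0) -> (6,1): out of bounds -> FAIL
All cells valid: no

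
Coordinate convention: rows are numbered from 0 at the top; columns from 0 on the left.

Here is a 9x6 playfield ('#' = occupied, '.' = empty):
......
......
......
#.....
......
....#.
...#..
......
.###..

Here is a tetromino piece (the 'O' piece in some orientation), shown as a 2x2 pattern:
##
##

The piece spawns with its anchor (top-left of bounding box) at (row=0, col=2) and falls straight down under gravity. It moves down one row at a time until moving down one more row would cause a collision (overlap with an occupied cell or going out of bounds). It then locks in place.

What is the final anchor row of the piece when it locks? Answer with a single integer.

Spawn at (row=0, col=2). Try each row:
  row 0: fits
  row 1: fits
  row 2: fits
  row 3: fits
  row 4: fits
  row 5: blocked -> lock at row 4

Answer: 4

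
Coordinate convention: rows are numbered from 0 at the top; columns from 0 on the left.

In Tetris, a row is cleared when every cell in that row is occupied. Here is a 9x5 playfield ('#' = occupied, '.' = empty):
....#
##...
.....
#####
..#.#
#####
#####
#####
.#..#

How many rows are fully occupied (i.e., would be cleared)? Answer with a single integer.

Answer: 4

Derivation:
Check each row:
  row 0: 4 empty cells -> not full
  row 1: 3 empty cells -> not full
  row 2: 5 empty cells -> not full
  row 3: 0 empty cells -> FULL (clear)
  row 4: 3 empty cells -> not full
  row 5: 0 empty cells -> FULL (clear)
  row 6: 0 empty cells -> FULL (clear)
  row 7: 0 empty cells -> FULL (clear)
  row 8: 3 empty cells -> not full
Total rows cleared: 4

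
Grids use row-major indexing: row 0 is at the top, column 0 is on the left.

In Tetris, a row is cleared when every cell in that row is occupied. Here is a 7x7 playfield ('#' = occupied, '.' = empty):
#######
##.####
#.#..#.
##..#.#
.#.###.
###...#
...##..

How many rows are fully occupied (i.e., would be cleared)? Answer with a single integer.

Answer: 1

Derivation:
Check each row:
  row 0: 0 empty cells -> FULL (clear)
  row 1: 1 empty cell -> not full
  row 2: 4 empty cells -> not full
  row 3: 3 empty cells -> not full
  row 4: 3 empty cells -> not full
  row 5: 3 empty cells -> not full
  row 6: 5 empty cells -> not full
Total rows cleared: 1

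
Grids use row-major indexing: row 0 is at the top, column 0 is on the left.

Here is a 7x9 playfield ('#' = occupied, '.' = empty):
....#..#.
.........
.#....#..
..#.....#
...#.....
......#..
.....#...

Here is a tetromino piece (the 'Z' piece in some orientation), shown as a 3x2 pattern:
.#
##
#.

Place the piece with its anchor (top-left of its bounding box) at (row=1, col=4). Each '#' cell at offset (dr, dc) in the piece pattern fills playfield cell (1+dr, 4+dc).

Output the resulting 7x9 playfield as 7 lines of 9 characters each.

Answer: ....#..#.
.....#...
.#..###..
..#.#...#
...#.....
......#..
.....#...

Derivation:
Fill (1+0,4+1) = (1,5)
Fill (1+1,4+0) = (2,4)
Fill (1+1,4+1) = (2,5)
Fill (1+2,4+0) = (3,4)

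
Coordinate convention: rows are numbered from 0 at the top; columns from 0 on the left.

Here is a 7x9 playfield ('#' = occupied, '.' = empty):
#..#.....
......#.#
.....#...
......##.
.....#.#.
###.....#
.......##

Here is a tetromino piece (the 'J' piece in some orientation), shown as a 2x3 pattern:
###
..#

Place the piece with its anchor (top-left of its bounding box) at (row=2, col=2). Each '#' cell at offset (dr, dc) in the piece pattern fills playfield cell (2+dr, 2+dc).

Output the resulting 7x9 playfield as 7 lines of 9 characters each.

Fill (2+0,2+0) = (2,2)
Fill (2+0,2+1) = (2,3)
Fill (2+0,2+2) = (2,4)
Fill (2+1,2+2) = (3,4)

Answer: #..#.....
......#.#
..####...
....#.##.
.....#.#.
###.....#
.......##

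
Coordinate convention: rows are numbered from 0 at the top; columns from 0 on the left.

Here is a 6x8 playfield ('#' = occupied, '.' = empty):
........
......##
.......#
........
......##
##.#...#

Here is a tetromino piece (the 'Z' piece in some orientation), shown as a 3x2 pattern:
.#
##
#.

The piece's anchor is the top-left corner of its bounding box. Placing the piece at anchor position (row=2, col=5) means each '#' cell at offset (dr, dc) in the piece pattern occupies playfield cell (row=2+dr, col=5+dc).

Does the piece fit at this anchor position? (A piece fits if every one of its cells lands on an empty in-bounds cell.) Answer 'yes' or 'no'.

Answer: yes

Derivation:
Check each piece cell at anchor (2, 5):
  offset (0,1) -> (2,6): empty -> OK
  offset (1,0) -> (3,5): empty -> OK
  offset (1,1) -> (3,6): empty -> OK
  offset (2,0) -> (4,5): empty -> OK
All cells valid: yes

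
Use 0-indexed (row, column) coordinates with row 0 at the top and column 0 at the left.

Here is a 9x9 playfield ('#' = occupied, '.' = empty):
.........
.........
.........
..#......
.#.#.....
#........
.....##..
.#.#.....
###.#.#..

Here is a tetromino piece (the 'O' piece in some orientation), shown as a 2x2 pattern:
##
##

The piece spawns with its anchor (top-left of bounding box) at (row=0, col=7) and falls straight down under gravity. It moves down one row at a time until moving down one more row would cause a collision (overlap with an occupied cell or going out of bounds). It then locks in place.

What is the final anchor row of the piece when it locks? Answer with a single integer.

Answer: 7

Derivation:
Spawn at (row=0, col=7). Try each row:
  row 0: fits
  row 1: fits
  row 2: fits
  row 3: fits
  row 4: fits
  row 5: fits
  row 6: fits
  row 7: fits
  row 8: blocked -> lock at row 7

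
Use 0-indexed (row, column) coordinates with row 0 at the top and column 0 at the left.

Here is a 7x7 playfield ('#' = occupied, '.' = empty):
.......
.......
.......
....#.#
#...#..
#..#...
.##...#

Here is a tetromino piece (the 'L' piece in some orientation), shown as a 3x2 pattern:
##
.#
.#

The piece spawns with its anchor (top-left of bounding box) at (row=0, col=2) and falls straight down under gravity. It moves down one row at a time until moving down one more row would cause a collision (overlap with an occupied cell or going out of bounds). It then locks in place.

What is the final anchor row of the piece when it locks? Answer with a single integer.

Answer: 2

Derivation:
Spawn at (row=0, col=2). Try each row:
  row 0: fits
  row 1: fits
  row 2: fits
  row 3: blocked -> lock at row 2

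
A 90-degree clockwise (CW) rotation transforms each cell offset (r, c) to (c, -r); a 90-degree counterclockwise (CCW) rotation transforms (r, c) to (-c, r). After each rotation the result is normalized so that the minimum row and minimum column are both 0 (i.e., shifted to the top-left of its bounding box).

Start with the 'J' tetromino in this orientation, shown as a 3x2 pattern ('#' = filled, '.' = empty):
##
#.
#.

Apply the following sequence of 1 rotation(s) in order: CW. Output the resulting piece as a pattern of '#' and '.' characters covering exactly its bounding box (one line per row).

Start:
##
#.
#.
After rotation 1 (CW):
###
..#

Answer: ###
..#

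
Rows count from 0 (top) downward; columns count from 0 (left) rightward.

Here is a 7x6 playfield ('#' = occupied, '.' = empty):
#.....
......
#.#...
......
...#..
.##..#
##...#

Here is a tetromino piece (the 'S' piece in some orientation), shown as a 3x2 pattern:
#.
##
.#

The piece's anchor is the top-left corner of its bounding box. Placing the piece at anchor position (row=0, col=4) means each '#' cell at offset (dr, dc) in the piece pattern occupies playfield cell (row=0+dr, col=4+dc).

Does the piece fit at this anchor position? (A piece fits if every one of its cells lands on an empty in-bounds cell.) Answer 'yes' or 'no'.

Check each piece cell at anchor (0, 4):
  offset (0,0) -> (0,4): empty -> OK
  offset (1,0) -> (1,4): empty -> OK
  offset (1,1) -> (1,5): empty -> OK
  offset (2,1) -> (2,5): empty -> OK
All cells valid: yes

Answer: yes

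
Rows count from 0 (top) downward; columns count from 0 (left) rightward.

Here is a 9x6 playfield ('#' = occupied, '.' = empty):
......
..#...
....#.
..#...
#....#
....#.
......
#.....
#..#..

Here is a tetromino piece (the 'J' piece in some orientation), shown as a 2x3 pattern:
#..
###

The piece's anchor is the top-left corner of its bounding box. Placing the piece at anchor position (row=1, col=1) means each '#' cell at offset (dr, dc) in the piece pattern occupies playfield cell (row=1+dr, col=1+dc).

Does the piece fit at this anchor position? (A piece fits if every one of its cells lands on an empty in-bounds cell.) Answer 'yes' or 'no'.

Check each piece cell at anchor (1, 1):
  offset (0,0) -> (1,1): empty -> OK
  offset (1,0) -> (2,1): empty -> OK
  offset (1,1) -> (2,2): empty -> OK
  offset (1,2) -> (2,3): empty -> OK
All cells valid: yes

Answer: yes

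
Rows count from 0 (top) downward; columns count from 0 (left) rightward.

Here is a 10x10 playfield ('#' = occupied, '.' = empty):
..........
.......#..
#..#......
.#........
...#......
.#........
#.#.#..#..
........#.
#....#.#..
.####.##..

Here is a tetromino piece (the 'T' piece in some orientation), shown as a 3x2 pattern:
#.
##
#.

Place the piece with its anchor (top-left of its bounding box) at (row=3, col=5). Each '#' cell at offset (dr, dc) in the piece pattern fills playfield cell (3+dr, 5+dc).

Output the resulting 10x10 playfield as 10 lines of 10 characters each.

Fill (3+0,5+0) = (3,5)
Fill (3+1,5+0) = (4,5)
Fill (3+1,5+1) = (4,6)
Fill (3+2,5+0) = (5,5)

Answer: ..........
.......#..
#..#......
.#...#....
...#.##...
.#...#....
#.#.#..#..
........#.
#....#.#..
.####.##..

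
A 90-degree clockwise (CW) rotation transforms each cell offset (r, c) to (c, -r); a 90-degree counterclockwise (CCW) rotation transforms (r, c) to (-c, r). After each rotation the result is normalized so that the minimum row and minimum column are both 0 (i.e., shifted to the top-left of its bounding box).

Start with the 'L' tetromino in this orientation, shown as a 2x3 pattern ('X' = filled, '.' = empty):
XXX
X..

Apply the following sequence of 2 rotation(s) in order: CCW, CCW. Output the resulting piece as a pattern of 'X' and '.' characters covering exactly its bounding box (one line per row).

Answer: ..X
XXX

Derivation:
Start:
XXX
X..
After rotation 1 (CCW):
X.
X.
XX
After rotation 2 (CCW):
..X
XXX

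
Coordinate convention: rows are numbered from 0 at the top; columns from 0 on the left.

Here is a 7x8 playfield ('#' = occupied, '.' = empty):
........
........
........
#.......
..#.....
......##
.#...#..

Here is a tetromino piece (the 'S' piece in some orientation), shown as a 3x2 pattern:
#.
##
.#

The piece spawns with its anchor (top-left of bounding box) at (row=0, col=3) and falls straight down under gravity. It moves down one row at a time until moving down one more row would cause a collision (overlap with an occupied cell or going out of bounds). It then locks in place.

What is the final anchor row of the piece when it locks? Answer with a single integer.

Spawn at (row=0, col=3). Try each row:
  row 0: fits
  row 1: fits
  row 2: fits
  row 3: fits
  row 4: fits
  row 5: blocked -> lock at row 4

Answer: 4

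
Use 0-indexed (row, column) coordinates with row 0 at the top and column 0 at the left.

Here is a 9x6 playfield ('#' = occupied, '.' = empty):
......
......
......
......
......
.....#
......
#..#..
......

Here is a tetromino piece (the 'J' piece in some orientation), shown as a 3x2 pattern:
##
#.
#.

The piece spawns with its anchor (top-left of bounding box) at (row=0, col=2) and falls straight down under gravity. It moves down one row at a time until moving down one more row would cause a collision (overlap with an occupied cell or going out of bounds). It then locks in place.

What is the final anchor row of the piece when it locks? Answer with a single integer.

Spawn at (row=0, col=2). Try each row:
  row 0: fits
  row 1: fits
  row 2: fits
  row 3: fits
  row 4: fits
  row 5: fits
  row 6: fits
  row 7: blocked -> lock at row 6

Answer: 6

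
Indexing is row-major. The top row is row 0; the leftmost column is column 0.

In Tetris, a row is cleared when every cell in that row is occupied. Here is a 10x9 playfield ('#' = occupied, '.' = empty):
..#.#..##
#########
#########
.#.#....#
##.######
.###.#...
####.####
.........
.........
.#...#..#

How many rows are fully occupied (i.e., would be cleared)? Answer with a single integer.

Answer: 2

Derivation:
Check each row:
  row 0: 5 empty cells -> not full
  row 1: 0 empty cells -> FULL (clear)
  row 2: 0 empty cells -> FULL (clear)
  row 3: 6 empty cells -> not full
  row 4: 1 empty cell -> not full
  row 5: 5 empty cells -> not full
  row 6: 1 empty cell -> not full
  row 7: 9 empty cells -> not full
  row 8: 9 empty cells -> not full
  row 9: 6 empty cells -> not full
Total rows cleared: 2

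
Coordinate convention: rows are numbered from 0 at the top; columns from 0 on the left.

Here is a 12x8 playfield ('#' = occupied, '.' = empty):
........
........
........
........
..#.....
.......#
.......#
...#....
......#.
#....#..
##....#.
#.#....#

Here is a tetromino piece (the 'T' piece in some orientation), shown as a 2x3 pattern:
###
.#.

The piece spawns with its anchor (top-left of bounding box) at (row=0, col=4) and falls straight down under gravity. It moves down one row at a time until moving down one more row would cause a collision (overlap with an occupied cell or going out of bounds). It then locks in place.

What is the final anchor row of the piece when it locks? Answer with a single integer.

Answer: 7

Derivation:
Spawn at (row=0, col=4). Try each row:
  row 0: fits
  row 1: fits
  row 2: fits
  row 3: fits
  row 4: fits
  row 5: fits
  row 6: fits
  row 7: fits
  row 8: blocked -> lock at row 7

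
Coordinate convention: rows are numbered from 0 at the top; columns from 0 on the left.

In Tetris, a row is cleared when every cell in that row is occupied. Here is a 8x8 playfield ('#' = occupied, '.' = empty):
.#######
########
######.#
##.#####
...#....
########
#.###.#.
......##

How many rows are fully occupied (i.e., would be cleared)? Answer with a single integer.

Answer: 2

Derivation:
Check each row:
  row 0: 1 empty cell -> not full
  row 1: 0 empty cells -> FULL (clear)
  row 2: 1 empty cell -> not full
  row 3: 1 empty cell -> not full
  row 4: 7 empty cells -> not full
  row 5: 0 empty cells -> FULL (clear)
  row 6: 3 empty cells -> not full
  row 7: 6 empty cells -> not full
Total rows cleared: 2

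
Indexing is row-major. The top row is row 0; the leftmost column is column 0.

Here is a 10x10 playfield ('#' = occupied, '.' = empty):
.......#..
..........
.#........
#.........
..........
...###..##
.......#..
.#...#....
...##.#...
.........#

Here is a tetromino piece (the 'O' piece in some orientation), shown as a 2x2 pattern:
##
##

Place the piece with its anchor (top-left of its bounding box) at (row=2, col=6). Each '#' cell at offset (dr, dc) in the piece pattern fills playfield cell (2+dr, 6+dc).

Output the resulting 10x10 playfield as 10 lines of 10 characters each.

Answer: .......#..
..........
.#....##..
#.....##..
..........
...###..##
.......#..
.#...#....
...##.#...
.........#

Derivation:
Fill (2+0,6+0) = (2,6)
Fill (2+0,6+1) = (2,7)
Fill (2+1,6+0) = (3,6)
Fill (2+1,6+1) = (3,7)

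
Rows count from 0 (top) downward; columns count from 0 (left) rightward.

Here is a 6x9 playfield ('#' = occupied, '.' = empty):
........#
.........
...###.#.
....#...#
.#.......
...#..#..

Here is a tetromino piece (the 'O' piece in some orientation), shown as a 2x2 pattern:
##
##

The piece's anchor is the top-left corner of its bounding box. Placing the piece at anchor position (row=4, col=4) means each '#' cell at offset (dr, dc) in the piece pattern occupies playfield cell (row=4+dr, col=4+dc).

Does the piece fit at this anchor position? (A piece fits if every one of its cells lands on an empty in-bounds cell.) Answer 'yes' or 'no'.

Answer: yes

Derivation:
Check each piece cell at anchor (4, 4):
  offset (0,0) -> (4,4): empty -> OK
  offset (0,1) -> (4,5): empty -> OK
  offset (1,0) -> (5,4): empty -> OK
  offset (1,1) -> (5,5): empty -> OK
All cells valid: yes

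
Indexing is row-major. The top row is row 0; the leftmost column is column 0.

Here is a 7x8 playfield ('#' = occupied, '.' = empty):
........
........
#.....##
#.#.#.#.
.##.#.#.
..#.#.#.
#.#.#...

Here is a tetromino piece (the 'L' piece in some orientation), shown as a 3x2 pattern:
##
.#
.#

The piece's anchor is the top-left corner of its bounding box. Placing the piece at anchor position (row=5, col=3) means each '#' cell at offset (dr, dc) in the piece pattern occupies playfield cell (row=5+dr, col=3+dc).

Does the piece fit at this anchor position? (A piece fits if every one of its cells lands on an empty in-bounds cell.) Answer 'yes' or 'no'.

Check each piece cell at anchor (5, 3):
  offset (0,0) -> (5,3): empty -> OK
  offset (0,1) -> (5,4): occupied ('#') -> FAIL
  offset (1,1) -> (6,4): occupied ('#') -> FAIL
  offset (2,1) -> (7,4): out of bounds -> FAIL
All cells valid: no

Answer: no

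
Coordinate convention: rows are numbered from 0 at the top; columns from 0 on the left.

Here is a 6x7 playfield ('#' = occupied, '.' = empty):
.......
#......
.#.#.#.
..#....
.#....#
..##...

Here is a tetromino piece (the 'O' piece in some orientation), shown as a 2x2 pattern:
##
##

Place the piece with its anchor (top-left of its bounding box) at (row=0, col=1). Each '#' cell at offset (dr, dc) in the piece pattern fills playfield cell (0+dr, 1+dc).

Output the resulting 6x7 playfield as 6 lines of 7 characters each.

Fill (0+0,1+0) = (0,1)
Fill (0+0,1+1) = (0,2)
Fill (0+1,1+0) = (1,1)
Fill (0+1,1+1) = (1,2)

Answer: .##....
###....
.#.#.#.
..#....
.#....#
..##...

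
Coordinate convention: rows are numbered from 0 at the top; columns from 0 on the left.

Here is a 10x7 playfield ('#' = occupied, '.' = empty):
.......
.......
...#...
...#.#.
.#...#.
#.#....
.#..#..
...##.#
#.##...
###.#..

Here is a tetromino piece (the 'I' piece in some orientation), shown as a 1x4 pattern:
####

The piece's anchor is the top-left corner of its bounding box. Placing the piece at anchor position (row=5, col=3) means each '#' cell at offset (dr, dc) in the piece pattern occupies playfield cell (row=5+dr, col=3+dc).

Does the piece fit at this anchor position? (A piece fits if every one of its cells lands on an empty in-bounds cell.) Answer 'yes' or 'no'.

Answer: yes

Derivation:
Check each piece cell at anchor (5, 3):
  offset (0,0) -> (5,3): empty -> OK
  offset (0,1) -> (5,4): empty -> OK
  offset (0,2) -> (5,5): empty -> OK
  offset (0,3) -> (5,6): empty -> OK
All cells valid: yes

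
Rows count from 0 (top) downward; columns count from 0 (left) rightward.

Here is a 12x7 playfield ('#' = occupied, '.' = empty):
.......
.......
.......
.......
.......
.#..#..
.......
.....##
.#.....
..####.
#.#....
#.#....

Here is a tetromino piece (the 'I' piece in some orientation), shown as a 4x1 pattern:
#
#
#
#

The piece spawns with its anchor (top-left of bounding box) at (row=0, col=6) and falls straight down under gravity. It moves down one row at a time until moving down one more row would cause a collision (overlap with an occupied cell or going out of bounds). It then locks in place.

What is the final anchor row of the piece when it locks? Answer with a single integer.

Answer: 3

Derivation:
Spawn at (row=0, col=6). Try each row:
  row 0: fits
  row 1: fits
  row 2: fits
  row 3: fits
  row 4: blocked -> lock at row 3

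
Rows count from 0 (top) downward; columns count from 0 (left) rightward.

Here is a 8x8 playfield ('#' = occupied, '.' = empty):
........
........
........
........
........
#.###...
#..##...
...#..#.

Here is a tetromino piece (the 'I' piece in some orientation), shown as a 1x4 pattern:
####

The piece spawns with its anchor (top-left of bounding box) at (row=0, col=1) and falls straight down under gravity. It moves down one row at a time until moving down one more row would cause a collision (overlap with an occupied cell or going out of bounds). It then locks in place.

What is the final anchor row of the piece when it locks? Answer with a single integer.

Spawn at (row=0, col=1). Try each row:
  row 0: fits
  row 1: fits
  row 2: fits
  row 3: fits
  row 4: fits
  row 5: blocked -> lock at row 4

Answer: 4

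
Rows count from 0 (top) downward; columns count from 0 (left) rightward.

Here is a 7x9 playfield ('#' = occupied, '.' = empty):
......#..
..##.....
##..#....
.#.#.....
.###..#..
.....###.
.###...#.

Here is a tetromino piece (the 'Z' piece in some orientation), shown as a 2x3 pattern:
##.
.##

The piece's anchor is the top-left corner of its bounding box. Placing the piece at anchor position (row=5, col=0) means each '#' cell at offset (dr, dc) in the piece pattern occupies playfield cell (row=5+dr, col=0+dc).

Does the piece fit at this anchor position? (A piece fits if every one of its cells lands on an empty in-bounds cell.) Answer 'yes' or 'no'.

Check each piece cell at anchor (5, 0):
  offset (0,0) -> (5,0): empty -> OK
  offset (0,1) -> (5,1): empty -> OK
  offset (1,1) -> (6,1): occupied ('#') -> FAIL
  offset (1,2) -> (6,2): occupied ('#') -> FAIL
All cells valid: no

Answer: no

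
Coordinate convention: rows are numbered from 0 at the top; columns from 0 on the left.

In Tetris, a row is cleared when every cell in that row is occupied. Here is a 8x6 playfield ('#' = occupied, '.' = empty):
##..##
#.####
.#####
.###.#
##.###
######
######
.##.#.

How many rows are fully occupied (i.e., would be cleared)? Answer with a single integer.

Answer: 2

Derivation:
Check each row:
  row 0: 2 empty cells -> not full
  row 1: 1 empty cell -> not full
  row 2: 1 empty cell -> not full
  row 3: 2 empty cells -> not full
  row 4: 1 empty cell -> not full
  row 5: 0 empty cells -> FULL (clear)
  row 6: 0 empty cells -> FULL (clear)
  row 7: 3 empty cells -> not full
Total rows cleared: 2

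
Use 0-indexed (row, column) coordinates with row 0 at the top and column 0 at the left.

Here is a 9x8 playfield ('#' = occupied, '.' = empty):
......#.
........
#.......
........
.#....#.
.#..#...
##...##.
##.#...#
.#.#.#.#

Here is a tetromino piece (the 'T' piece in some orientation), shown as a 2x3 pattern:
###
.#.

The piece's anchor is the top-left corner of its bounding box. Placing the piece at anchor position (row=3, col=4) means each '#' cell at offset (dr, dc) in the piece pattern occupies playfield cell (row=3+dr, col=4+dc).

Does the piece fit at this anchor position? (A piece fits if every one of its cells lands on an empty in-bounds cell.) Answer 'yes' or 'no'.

Answer: yes

Derivation:
Check each piece cell at anchor (3, 4):
  offset (0,0) -> (3,4): empty -> OK
  offset (0,1) -> (3,5): empty -> OK
  offset (0,2) -> (3,6): empty -> OK
  offset (1,1) -> (4,5): empty -> OK
All cells valid: yes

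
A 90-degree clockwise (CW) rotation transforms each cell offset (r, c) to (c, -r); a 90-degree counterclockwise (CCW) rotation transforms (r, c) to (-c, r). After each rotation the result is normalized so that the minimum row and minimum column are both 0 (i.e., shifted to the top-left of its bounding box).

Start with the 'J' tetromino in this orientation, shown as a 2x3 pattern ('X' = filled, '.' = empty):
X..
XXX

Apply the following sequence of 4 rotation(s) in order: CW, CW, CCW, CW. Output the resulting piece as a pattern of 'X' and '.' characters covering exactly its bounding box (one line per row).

Answer: XXX
..X

Derivation:
Start:
X..
XXX
After rotation 1 (CW):
XX
X.
X.
After rotation 2 (CW):
XXX
..X
After rotation 3 (CCW):
XX
X.
X.
After rotation 4 (CW):
XXX
..X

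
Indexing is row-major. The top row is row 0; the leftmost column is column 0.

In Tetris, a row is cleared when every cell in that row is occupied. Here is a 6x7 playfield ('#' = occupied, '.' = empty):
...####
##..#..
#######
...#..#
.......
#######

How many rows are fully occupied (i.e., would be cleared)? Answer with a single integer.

Answer: 2

Derivation:
Check each row:
  row 0: 3 empty cells -> not full
  row 1: 4 empty cells -> not full
  row 2: 0 empty cells -> FULL (clear)
  row 3: 5 empty cells -> not full
  row 4: 7 empty cells -> not full
  row 5: 0 empty cells -> FULL (clear)
Total rows cleared: 2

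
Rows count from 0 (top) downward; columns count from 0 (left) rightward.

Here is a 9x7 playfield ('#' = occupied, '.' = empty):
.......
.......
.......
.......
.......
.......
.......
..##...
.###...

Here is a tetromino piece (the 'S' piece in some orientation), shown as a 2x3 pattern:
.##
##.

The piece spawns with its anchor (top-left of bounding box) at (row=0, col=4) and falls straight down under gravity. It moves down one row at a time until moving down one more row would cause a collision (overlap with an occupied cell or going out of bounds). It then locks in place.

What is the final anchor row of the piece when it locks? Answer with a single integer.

Answer: 7

Derivation:
Spawn at (row=0, col=4). Try each row:
  row 0: fits
  row 1: fits
  row 2: fits
  row 3: fits
  row 4: fits
  row 5: fits
  row 6: fits
  row 7: fits
  row 8: blocked -> lock at row 7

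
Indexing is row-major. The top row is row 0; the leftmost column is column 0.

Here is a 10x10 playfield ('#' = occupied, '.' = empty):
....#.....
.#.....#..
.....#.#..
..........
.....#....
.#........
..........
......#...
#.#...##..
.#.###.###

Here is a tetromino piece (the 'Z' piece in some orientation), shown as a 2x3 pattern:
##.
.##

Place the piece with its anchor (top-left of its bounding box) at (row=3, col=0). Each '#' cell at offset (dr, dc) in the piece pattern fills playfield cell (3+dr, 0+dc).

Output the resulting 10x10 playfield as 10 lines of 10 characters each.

Fill (3+0,0+0) = (3,0)
Fill (3+0,0+1) = (3,1)
Fill (3+1,0+1) = (4,1)
Fill (3+1,0+2) = (4,2)

Answer: ....#.....
.#.....#..
.....#.#..
##........
.##..#....
.#........
..........
......#...
#.#...##..
.#.###.###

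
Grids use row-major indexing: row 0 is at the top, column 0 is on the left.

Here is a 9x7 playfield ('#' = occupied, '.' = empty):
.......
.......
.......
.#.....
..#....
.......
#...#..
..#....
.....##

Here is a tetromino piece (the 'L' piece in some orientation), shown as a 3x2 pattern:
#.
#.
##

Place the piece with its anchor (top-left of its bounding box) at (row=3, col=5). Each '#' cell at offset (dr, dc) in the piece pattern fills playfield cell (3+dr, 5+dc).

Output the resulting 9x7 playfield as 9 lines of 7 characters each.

Fill (3+0,5+0) = (3,5)
Fill (3+1,5+0) = (4,5)
Fill (3+2,5+0) = (5,5)
Fill (3+2,5+1) = (5,6)

Answer: .......
.......
.......
.#...#.
..#..#.
.....##
#...#..
..#....
.....##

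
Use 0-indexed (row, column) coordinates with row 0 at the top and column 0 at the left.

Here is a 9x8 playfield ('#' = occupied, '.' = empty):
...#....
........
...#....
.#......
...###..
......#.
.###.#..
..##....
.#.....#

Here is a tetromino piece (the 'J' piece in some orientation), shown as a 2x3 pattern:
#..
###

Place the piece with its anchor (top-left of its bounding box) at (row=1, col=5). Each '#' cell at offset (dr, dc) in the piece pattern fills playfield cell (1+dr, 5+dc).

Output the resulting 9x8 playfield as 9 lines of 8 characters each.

Answer: ...#....
.....#..
...#.###
.#......
...###..
......#.
.###.#..
..##....
.#.....#

Derivation:
Fill (1+0,5+0) = (1,5)
Fill (1+1,5+0) = (2,5)
Fill (1+1,5+1) = (2,6)
Fill (1+1,5+2) = (2,7)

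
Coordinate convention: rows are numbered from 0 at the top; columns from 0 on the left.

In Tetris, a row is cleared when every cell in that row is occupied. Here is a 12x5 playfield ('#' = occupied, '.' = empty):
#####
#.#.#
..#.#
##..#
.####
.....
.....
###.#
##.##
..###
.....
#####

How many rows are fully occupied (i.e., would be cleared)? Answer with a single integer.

Answer: 2

Derivation:
Check each row:
  row 0: 0 empty cells -> FULL (clear)
  row 1: 2 empty cells -> not full
  row 2: 3 empty cells -> not full
  row 3: 2 empty cells -> not full
  row 4: 1 empty cell -> not full
  row 5: 5 empty cells -> not full
  row 6: 5 empty cells -> not full
  row 7: 1 empty cell -> not full
  row 8: 1 empty cell -> not full
  row 9: 2 empty cells -> not full
  row 10: 5 empty cells -> not full
  row 11: 0 empty cells -> FULL (clear)
Total rows cleared: 2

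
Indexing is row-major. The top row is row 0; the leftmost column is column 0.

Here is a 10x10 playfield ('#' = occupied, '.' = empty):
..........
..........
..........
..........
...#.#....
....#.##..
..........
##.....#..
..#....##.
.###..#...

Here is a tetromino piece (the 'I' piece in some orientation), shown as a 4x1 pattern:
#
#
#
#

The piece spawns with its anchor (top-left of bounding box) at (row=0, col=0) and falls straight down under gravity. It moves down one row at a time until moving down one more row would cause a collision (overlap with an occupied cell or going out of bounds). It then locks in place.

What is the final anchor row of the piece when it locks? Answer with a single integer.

Answer: 3

Derivation:
Spawn at (row=0, col=0). Try each row:
  row 0: fits
  row 1: fits
  row 2: fits
  row 3: fits
  row 4: blocked -> lock at row 3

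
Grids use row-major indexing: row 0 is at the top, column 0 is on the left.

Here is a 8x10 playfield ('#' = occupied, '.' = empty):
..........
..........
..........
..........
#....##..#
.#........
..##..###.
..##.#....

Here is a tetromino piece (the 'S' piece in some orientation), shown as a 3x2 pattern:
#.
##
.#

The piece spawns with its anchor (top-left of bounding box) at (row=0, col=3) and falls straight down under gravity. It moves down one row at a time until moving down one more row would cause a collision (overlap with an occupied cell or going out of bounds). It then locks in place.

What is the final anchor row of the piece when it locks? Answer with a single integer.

Answer: 4

Derivation:
Spawn at (row=0, col=3). Try each row:
  row 0: fits
  row 1: fits
  row 2: fits
  row 3: fits
  row 4: fits
  row 5: blocked -> lock at row 4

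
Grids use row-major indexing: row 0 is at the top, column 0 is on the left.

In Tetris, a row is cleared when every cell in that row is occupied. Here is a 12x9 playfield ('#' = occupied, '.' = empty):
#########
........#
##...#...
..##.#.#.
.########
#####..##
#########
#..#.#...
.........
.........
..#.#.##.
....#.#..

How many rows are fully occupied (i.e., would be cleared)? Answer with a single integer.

Check each row:
  row 0: 0 empty cells -> FULL (clear)
  row 1: 8 empty cells -> not full
  row 2: 6 empty cells -> not full
  row 3: 5 empty cells -> not full
  row 4: 1 empty cell -> not full
  row 5: 2 empty cells -> not full
  row 6: 0 empty cells -> FULL (clear)
  row 7: 6 empty cells -> not full
  row 8: 9 empty cells -> not full
  row 9: 9 empty cells -> not full
  row 10: 5 empty cells -> not full
  row 11: 7 empty cells -> not full
Total rows cleared: 2

Answer: 2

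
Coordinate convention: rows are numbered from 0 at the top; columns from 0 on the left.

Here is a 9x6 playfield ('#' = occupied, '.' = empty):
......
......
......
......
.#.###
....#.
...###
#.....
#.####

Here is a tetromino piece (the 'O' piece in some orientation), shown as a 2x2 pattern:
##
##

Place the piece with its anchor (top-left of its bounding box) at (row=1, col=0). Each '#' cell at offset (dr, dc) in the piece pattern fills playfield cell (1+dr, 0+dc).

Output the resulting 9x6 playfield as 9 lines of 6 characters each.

Answer: ......
##....
##....
......
.#.###
....#.
...###
#.....
#.####

Derivation:
Fill (1+0,0+0) = (1,0)
Fill (1+0,0+1) = (1,1)
Fill (1+1,0+0) = (2,0)
Fill (1+1,0+1) = (2,1)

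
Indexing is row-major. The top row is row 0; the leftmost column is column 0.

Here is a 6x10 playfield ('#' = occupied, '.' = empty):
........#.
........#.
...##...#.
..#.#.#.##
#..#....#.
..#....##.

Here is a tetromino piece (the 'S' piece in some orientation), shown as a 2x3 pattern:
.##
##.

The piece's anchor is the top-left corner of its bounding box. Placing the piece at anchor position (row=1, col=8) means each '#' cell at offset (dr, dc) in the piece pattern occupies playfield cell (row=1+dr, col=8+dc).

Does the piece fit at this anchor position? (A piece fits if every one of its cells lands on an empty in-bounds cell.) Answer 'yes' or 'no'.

Check each piece cell at anchor (1, 8):
  offset (0,1) -> (1,9): empty -> OK
  offset (0,2) -> (1,10): out of bounds -> FAIL
  offset (1,0) -> (2,8): occupied ('#') -> FAIL
  offset (1,1) -> (2,9): empty -> OK
All cells valid: no

Answer: no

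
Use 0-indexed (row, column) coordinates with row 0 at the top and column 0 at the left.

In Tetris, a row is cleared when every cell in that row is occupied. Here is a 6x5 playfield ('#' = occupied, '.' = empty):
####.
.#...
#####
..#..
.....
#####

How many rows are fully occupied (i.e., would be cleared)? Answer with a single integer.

Check each row:
  row 0: 1 empty cell -> not full
  row 1: 4 empty cells -> not full
  row 2: 0 empty cells -> FULL (clear)
  row 3: 4 empty cells -> not full
  row 4: 5 empty cells -> not full
  row 5: 0 empty cells -> FULL (clear)
Total rows cleared: 2

Answer: 2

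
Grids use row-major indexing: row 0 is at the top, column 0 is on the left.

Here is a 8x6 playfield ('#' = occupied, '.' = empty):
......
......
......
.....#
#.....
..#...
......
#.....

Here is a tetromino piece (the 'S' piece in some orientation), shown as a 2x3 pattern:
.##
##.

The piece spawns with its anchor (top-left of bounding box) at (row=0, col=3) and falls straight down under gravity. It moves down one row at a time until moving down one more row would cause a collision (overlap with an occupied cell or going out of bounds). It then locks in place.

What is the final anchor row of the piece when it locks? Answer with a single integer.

Spawn at (row=0, col=3). Try each row:
  row 0: fits
  row 1: fits
  row 2: fits
  row 3: blocked -> lock at row 2

Answer: 2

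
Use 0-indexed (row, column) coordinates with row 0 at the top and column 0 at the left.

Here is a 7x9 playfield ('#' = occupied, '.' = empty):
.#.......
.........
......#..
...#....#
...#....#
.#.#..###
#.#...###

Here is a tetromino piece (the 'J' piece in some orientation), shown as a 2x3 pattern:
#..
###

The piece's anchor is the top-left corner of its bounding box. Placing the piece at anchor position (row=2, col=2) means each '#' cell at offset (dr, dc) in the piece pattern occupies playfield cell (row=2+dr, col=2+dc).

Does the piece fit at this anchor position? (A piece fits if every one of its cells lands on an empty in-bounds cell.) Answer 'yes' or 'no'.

Check each piece cell at anchor (2, 2):
  offset (0,0) -> (2,2): empty -> OK
  offset (1,0) -> (3,2): empty -> OK
  offset (1,1) -> (3,3): occupied ('#') -> FAIL
  offset (1,2) -> (3,4): empty -> OK
All cells valid: no

Answer: no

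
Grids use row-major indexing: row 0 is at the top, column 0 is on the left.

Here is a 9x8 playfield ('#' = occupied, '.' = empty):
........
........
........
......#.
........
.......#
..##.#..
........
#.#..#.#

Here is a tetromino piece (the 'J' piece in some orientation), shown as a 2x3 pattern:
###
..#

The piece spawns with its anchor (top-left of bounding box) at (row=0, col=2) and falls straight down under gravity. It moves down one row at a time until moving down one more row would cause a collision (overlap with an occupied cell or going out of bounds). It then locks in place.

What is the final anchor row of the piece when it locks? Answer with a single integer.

Answer: 5

Derivation:
Spawn at (row=0, col=2). Try each row:
  row 0: fits
  row 1: fits
  row 2: fits
  row 3: fits
  row 4: fits
  row 5: fits
  row 6: blocked -> lock at row 5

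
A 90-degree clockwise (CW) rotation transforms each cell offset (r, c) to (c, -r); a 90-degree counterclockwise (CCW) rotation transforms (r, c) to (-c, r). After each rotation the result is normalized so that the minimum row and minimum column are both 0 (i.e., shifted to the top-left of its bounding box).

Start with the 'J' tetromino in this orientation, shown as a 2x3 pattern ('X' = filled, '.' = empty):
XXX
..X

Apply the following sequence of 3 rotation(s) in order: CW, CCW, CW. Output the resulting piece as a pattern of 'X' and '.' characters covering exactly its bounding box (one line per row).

Start:
XXX
..X
After rotation 1 (CW):
.X
.X
XX
After rotation 2 (CCW):
XXX
..X
After rotation 3 (CW):
.X
.X
XX

Answer: .X
.X
XX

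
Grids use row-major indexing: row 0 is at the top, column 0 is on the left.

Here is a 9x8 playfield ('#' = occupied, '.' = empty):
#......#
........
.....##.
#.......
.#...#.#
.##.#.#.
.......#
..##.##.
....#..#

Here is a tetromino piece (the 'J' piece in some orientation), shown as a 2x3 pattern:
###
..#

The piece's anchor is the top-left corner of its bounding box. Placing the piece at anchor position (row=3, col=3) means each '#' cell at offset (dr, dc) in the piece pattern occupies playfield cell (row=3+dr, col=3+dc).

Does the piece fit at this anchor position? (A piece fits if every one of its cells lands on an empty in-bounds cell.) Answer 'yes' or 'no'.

Answer: no

Derivation:
Check each piece cell at anchor (3, 3):
  offset (0,0) -> (3,3): empty -> OK
  offset (0,1) -> (3,4): empty -> OK
  offset (0,2) -> (3,5): empty -> OK
  offset (1,2) -> (4,5): occupied ('#') -> FAIL
All cells valid: no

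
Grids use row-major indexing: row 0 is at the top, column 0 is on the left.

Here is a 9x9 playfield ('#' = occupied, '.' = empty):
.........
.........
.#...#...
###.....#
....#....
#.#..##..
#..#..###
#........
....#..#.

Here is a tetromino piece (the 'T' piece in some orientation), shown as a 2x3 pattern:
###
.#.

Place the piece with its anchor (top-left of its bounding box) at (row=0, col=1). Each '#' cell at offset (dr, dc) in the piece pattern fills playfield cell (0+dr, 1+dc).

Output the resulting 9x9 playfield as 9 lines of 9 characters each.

Answer: .###.....
..#......
.#...#...
###.....#
....#....
#.#..##..
#..#..###
#........
....#..#.

Derivation:
Fill (0+0,1+0) = (0,1)
Fill (0+0,1+1) = (0,2)
Fill (0+0,1+2) = (0,3)
Fill (0+1,1+1) = (1,2)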